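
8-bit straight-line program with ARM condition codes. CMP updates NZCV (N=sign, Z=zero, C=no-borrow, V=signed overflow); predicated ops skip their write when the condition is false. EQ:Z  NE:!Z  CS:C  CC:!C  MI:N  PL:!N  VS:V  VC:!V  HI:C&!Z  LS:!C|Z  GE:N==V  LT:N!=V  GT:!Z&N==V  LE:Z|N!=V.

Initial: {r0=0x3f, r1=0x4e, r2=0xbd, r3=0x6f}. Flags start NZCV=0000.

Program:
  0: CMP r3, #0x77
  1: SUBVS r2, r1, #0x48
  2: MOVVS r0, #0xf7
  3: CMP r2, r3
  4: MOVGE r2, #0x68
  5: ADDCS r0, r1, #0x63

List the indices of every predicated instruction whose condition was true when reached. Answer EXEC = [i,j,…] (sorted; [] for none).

[0] flags=1000 → (cmp)
[1] flags=1000 VS?F → skip
[2] flags=1000 VS?F → skip
[3] flags=0011 → (cmp)
[4] flags=0011 GE?F → skip
[5] flags=0011 CS?T → r0=0xb1

EXEC = [5]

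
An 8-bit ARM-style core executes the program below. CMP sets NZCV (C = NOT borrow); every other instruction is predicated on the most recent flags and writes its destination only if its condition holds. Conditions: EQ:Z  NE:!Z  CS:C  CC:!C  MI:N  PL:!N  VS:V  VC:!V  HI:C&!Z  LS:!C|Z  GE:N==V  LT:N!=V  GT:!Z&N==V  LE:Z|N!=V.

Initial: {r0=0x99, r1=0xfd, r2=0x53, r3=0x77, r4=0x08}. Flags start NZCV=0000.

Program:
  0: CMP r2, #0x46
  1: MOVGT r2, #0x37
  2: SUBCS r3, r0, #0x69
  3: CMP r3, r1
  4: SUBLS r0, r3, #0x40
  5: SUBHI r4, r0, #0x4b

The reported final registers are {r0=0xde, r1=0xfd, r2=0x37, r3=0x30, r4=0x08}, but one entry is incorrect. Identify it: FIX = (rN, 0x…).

FIX = (r0, 0xf0)

[0] flags=0010 → (cmp)
[1] flags=0010 GT?T → r2=0x37
[2] flags=0010 CS?T → r3=0x30
[3] flags=0000 → (cmp)
[4] flags=0000 LS?T → r0=0xf0
[5] flags=0000 HI?F → skip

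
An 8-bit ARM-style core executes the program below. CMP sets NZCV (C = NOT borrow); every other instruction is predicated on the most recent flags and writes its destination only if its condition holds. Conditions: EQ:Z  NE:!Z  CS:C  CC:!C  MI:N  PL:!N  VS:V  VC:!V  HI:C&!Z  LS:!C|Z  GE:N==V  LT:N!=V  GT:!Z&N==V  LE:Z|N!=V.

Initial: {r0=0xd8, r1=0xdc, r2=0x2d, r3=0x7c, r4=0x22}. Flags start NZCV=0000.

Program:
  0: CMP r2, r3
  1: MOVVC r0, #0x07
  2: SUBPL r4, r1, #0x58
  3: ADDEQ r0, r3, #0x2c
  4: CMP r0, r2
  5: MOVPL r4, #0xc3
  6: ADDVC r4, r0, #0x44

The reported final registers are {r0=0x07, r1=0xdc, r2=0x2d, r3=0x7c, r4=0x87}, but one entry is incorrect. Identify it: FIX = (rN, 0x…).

FIX = (r4, 0x4b)

[0] flags=1000 → (cmp)
[1] flags=1000 VC?T → r0=0x07
[2] flags=1000 PL?F → skip
[3] flags=1000 EQ?F → skip
[4] flags=1000 → (cmp)
[5] flags=1000 PL?F → skip
[6] flags=1000 VC?T → r4=0x4b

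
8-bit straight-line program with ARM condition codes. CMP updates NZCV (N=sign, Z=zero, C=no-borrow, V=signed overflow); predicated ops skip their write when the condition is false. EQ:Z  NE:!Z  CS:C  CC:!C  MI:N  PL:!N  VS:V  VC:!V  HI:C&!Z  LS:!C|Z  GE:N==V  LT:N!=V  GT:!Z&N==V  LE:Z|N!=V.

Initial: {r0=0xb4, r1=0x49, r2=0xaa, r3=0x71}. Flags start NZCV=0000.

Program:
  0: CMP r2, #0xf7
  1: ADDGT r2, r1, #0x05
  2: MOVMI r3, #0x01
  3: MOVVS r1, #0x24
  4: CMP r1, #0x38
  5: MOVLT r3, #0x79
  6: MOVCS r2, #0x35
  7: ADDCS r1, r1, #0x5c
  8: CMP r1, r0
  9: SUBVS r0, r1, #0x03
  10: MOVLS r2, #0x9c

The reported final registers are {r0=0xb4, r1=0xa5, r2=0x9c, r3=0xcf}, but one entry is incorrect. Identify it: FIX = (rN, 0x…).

FIX = (r3, 0x01)

[0] flags=1000 → (cmp)
[1] flags=1000 GT?F → skip
[2] flags=1000 MI?T → r3=0x01
[3] flags=1000 VS?F → skip
[4] flags=0010 → (cmp)
[5] flags=0010 LT?F → skip
[6] flags=0010 CS?T → r2=0x35
[7] flags=0010 CS?T → r1=0xa5
[8] flags=1000 → (cmp)
[9] flags=1000 VS?F → skip
[10] flags=1000 LS?T → r2=0x9c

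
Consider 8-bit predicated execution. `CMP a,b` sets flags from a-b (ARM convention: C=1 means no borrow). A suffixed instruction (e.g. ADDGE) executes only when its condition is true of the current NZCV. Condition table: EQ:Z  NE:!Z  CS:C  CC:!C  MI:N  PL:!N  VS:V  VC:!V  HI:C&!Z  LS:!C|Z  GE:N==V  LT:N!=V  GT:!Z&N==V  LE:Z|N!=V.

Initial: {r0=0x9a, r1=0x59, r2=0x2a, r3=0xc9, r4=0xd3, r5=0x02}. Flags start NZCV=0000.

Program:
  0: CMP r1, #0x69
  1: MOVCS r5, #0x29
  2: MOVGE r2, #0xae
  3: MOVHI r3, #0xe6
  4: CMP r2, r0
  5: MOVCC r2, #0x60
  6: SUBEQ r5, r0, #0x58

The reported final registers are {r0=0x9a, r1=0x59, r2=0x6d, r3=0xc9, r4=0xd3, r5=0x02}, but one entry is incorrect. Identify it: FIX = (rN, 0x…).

FIX = (r2, 0x60)

0: ✓ CMP  NZCV=1000
1: · MOVCS
2: · MOVGE
3: · MOVHI
4: ✓ CMP  NZCV=1001
5: ✓ MOVCC  r2←0x60
6: · SUBEQ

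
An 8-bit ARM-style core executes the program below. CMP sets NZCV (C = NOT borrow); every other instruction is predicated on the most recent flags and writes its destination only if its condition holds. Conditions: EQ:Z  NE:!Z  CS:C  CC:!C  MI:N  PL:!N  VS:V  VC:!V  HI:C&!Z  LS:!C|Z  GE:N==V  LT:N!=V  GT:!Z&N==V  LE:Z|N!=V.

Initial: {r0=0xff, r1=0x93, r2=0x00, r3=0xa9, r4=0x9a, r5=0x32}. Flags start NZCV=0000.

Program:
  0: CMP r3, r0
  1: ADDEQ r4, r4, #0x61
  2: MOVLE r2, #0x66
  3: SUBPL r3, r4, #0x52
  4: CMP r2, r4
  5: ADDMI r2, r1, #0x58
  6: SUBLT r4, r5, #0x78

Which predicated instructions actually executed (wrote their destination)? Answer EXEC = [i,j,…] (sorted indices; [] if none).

EXEC = [2,5]

[0] flags=1000 → (cmp)
[1] flags=1000 EQ?F → skip
[2] flags=1000 LE?T → r2=0x66
[3] flags=1000 PL?F → skip
[4] flags=1001 → (cmp)
[5] flags=1001 MI?T → r2=0xeb
[6] flags=1001 LT?F → skip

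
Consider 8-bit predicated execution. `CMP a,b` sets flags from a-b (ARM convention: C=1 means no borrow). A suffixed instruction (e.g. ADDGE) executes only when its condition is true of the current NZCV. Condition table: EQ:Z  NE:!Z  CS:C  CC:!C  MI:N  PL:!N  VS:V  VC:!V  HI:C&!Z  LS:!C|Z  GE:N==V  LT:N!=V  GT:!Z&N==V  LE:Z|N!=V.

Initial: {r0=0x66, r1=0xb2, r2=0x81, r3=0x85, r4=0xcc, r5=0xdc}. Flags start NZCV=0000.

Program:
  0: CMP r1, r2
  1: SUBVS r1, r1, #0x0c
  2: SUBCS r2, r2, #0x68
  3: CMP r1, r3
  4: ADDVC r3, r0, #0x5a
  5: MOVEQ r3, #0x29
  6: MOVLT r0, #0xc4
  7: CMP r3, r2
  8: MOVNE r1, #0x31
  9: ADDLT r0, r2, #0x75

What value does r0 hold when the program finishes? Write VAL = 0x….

0: ✓ CMP  NZCV=0010
1: · SUBVS
2: ✓ SUBCS  r2←0x19
3: ✓ CMP  NZCV=0010
4: ✓ ADDVC  r3←0xc0
5: · MOVEQ
6: · MOVLT
7: ✓ CMP  NZCV=1010
8: ✓ MOVNE  r1←0x31
9: ✓ ADDLT  r0←0x8e

VAL = 0x8e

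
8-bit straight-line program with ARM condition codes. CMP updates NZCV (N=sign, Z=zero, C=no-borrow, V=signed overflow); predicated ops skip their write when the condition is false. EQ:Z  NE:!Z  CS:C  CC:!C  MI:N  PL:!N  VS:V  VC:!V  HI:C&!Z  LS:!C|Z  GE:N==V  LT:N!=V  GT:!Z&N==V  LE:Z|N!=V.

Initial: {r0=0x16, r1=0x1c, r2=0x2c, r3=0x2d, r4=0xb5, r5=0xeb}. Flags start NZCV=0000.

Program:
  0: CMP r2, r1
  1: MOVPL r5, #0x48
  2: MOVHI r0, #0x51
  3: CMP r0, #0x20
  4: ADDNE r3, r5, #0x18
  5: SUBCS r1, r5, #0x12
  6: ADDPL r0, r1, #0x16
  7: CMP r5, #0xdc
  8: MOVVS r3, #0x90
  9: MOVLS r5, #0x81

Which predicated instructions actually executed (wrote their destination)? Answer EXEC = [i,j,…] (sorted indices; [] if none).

EXEC = [1,2,4,5,6,9]

0: ✓ CMP  NZCV=0010
1: ✓ MOVPL  r5←0x48
2: ✓ MOVHI  r0←0x51
3: ✓ CMP  NZCV=0010
4: ✓ ADDNE  r3←0x60
5: ✓ SUBCS  r1←0x36
6: ✓ ADDPL  r0←0x4c
7: ✓ CMP  NZCV=0000
8: · MOVVS
9: ✓ MOVLS  r5←0x81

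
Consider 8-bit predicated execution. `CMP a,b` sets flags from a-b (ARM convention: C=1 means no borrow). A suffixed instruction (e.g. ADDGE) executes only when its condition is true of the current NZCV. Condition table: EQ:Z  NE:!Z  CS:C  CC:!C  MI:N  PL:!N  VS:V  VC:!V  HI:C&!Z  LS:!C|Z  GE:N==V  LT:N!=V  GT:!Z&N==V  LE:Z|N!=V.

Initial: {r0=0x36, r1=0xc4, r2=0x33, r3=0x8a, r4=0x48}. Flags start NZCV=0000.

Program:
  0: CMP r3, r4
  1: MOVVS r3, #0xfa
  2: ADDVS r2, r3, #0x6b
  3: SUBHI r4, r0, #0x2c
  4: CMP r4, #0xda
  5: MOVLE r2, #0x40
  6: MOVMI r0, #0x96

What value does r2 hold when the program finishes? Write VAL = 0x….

0: ✓ CMP  NZCV=0011
1: ✓ MOVVS  r3←0xfa
2: ✓ ADDVS  r2←0x65
3: ✓ SUBHI  r4←0x0a
4: ✓ CMP  NZCV=0000
5: · MOVLE
6: · MOVMI

VAL = 0x65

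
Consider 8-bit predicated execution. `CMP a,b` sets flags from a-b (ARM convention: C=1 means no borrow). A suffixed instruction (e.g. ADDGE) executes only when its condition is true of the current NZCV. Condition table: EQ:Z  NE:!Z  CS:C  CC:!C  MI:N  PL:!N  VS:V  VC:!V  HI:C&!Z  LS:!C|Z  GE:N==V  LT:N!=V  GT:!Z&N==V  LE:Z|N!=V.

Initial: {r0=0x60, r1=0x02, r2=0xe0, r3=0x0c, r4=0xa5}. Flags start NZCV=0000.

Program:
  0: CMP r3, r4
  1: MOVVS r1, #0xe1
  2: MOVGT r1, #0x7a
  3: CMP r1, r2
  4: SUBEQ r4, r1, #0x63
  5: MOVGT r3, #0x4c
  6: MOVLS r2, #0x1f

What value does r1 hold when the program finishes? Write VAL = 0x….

VAL = 0x7a

[0] flags=0000 → (cmp)
[1] flags=0000 VS?F → skip
[2] flags=0000 GT?T → r1=0x7a
[3] flags=1001 → (cmp)
[4] flags=1001 EQ?F → skip
[5] flags=1001 GT?T → r3=0x4c
[6] flags=1001 LS?T → r2=0x1f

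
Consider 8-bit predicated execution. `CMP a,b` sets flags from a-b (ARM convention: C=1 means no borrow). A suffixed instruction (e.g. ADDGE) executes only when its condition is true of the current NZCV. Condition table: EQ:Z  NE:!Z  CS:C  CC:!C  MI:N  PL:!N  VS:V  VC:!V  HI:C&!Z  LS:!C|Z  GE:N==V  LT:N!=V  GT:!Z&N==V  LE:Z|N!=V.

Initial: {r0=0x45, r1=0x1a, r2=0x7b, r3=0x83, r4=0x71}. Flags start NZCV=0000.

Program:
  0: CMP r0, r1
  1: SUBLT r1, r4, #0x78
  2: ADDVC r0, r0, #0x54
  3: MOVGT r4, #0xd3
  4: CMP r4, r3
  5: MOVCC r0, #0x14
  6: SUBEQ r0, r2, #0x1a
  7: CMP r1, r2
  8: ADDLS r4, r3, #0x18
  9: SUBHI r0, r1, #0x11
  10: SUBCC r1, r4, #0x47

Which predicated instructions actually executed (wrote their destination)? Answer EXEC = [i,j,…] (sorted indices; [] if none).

[0] flags=0010 → (cmp)
[1] flags=0010 LT?F → skip
[2] flags=0010 VC?T → r0=0x99
[3] flags=0010 GT?T → r4=0xd3
[4] flags=0010 → (cmp)
[5] flags=0010 CC?F → skip
[6] flags=0010 EQ?F → skip
[7] flags=1000 → (cmp)
[8] flags=1000 LS?T → r4=0x9b
[9] flags=1000 HI?F → skip
[10] flags=1000 CC?T → r1=0x54

EXEC = [2,3,8,10]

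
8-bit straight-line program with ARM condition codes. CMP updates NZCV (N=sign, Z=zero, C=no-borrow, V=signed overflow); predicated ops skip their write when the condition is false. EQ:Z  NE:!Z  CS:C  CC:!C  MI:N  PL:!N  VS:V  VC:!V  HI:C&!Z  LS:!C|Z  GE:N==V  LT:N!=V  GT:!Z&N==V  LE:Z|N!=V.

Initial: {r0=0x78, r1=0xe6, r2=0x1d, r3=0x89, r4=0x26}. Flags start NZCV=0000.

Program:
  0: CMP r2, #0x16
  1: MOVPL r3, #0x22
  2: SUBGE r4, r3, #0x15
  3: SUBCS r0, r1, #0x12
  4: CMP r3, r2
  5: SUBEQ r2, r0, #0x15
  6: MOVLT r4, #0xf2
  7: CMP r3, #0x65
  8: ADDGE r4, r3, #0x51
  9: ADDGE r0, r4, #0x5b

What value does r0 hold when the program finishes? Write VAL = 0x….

0: ✓ CMP  NZCV=0010
1: ✓ MOVPL  r3←0x22
2: ✓ SUBGE  r4←0x0d
3: ✓ SUBCS  r0←0xd4
4: ✓ CMP  NZCV=0010
5: · SUBEQ
6: · MOVLT
7: ✓ CMP  NZCV=1000
8: · ADDGE
9: · ADDGE

VAL = 0xd4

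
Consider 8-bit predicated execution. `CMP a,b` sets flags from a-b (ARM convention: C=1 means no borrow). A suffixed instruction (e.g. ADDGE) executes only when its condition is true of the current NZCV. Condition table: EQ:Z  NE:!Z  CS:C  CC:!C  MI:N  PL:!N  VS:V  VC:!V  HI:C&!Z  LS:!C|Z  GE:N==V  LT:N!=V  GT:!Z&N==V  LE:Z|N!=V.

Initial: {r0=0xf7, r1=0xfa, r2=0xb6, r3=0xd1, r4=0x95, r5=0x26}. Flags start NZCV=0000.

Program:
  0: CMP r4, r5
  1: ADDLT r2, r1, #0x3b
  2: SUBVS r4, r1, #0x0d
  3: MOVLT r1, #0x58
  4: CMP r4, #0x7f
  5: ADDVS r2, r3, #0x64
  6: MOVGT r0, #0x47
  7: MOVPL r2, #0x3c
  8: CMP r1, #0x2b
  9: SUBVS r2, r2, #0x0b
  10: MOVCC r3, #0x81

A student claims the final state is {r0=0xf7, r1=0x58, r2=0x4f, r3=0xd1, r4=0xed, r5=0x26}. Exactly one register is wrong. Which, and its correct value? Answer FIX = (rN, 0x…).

FIX = (r2, 0x3c)

0: ✓ CMP  NZCV=0011
1: ✓ ADDLT  r2←0x35
2: ✓ SUBVS  r4←0xed
3: ✓ MOVLT  r1←0x58
4: ✓ CMP  NZCV=0011
5: ✓ ADDVS  r2←0x35
6: · MOVGT
7: ✓ MOVPL  r2←0x3c
8: ✓ CMP  NZCV=0010
9: · SUBVS
10: · MOVCC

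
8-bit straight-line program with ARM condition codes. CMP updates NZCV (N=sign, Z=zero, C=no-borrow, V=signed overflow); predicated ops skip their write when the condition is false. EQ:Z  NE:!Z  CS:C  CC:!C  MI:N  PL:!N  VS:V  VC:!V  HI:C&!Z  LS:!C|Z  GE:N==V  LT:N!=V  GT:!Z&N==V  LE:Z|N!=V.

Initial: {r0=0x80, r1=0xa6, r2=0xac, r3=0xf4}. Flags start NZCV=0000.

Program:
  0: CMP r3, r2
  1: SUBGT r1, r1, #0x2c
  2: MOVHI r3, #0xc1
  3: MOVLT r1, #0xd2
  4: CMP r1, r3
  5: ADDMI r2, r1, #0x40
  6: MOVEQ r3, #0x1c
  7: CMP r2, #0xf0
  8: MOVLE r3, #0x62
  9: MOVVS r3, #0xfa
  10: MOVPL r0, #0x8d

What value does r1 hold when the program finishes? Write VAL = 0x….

[0] flags=0010 → (cmp)
[1] flags=0010 GT?T → r1=0x7a
[2] flags=0010 HI?T → r3=0xc1
[3] flags=0010 LT?F → skip
[4] flags=1001 → (cmp)
[5] flags=1001 MI?T → r2=0xba
[6] flags=1001 EQ?F → skip
[7] flags=1000 → (cmp)
[8] flags=1000 LE?T → r3=0x62
[9] flags=1000 VS?F → skip
[10] flags=1000 PL?F → skip

VAL = 0x7a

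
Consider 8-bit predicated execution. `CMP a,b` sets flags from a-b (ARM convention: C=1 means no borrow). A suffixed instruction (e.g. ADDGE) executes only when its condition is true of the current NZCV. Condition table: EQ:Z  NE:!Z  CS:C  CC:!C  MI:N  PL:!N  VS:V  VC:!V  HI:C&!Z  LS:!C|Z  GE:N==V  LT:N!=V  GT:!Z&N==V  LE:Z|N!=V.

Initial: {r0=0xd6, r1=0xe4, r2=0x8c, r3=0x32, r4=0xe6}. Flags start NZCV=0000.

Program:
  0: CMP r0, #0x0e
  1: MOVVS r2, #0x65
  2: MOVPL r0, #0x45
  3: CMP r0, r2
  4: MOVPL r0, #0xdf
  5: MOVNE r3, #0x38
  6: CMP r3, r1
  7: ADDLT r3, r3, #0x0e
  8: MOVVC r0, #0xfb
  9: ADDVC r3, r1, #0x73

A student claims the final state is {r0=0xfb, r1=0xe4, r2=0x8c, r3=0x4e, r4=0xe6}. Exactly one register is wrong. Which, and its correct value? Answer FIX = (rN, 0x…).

[0] flags=1010 → (cmp)
[1] flags=1010 VS?F → skip
[2] flags=1010 PL?F → skip
[3] flags=0010 → (cmp)
[4] flags=0010 PL?T → r0=0xdf
[5] flags=0010 NE?T → r3=0x38
[6] flags=0000 → (cmp)
[7] flags=0000 LT?F → skip
[8] flags=0000 VC?T → r0=0xfb
[9] flags=0000 VC?T → r3=0x57

FIX = (r3, 0x57)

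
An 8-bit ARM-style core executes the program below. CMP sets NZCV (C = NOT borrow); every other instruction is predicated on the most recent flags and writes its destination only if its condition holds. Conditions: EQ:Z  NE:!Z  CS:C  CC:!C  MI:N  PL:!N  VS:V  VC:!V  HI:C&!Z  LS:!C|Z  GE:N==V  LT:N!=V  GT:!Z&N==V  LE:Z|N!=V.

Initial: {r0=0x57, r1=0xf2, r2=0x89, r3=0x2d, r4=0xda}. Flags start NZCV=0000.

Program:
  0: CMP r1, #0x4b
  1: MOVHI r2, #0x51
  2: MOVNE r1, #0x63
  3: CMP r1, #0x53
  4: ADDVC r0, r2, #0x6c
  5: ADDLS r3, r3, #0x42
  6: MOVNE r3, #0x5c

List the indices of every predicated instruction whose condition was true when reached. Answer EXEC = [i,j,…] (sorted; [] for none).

[0] flags=1010 → (cmp)
[1] flags=1010 HI?T → r2=0x51
[2] flags=1010 NE?T → r1=0x63
[3] flags=0010 → (cmp)
[4] flags=0010 VC?T → r0=0xbd
[5] flags=0010 LS?F → skip
[6] flags=0010 NE?T → r3=0x5c

EXEC = [1,2,4,6]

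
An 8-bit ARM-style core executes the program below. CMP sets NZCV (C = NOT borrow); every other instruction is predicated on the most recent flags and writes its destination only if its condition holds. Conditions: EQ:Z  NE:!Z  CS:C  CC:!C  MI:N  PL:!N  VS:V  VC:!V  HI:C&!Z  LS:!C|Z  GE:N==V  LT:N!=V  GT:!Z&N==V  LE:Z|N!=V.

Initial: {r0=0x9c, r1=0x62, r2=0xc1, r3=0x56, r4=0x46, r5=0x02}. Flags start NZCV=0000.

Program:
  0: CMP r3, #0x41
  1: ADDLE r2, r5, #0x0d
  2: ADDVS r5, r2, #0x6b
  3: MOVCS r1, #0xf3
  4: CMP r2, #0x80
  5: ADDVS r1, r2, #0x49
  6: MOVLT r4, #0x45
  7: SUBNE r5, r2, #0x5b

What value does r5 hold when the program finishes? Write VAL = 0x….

VAL = 0x66

[0] flags=0010 → (cmp)
[1] flags=0010 LE?F → skip
[2] flags=0010 VS?F → skip
[3] flags=0010 CS?T → r1=0xf3
[4] flags=0010 → (cmp)
[5] flags=0010 VS?F → skip
[6] flags=0010 LT?F → skip
[7] flags=0010 NE?T → r5=0x66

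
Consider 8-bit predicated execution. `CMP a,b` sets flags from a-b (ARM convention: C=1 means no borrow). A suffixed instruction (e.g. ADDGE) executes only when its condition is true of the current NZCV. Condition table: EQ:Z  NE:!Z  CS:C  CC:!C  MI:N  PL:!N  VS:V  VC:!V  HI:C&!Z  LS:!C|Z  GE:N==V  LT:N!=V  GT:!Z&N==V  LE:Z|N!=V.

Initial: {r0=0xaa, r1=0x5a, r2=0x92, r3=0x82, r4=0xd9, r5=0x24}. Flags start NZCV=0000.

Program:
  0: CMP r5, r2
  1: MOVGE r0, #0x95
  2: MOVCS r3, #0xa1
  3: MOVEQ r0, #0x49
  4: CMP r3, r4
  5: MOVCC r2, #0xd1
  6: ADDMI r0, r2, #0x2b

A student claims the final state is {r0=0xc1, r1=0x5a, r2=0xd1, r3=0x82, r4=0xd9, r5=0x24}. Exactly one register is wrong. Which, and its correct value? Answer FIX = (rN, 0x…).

FIX = (r0, 0xfc)

[0] flags=1001 → (cmp)
[1] flags=1001 GE?T → r0=0x95
[2] flags=1001 CS?F → skip
[3] flags=1001 EQ?F → skip
[4] flags=1000 → (cmp)
[5] flags=1000 CC?T → r2=0xd1
[6] flags=1000 MI?T → r0=0xfc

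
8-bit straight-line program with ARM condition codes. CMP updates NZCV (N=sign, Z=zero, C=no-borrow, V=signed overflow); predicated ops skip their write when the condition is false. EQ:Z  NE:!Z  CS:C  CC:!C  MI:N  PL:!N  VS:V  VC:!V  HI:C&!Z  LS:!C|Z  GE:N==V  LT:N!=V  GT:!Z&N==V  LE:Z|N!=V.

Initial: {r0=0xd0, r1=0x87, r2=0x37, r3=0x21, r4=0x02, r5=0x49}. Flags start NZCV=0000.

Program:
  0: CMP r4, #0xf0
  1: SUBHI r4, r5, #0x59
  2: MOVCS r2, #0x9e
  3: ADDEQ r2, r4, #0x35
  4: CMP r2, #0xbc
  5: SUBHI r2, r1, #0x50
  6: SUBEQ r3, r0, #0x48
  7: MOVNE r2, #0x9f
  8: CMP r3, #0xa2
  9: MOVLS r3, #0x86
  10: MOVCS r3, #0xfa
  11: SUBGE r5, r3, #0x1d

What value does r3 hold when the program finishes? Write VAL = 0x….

0: ✓ CMP  NZCV=0000
1: · SUBHI
2: · MOVCS
3: · ADDEQ
4: ✓ CMP  NZCV=0000
5: · SUBHI
6: · SUBEQ
7: ✓ MOVNE  r2←0x9f
8: ✓ CMP  NZCV=0000
9: ✓ MOVLS  r3←0x86
10: · MOVCS
11: ✓ SUBGE  r5←0x69

VAL = 0x86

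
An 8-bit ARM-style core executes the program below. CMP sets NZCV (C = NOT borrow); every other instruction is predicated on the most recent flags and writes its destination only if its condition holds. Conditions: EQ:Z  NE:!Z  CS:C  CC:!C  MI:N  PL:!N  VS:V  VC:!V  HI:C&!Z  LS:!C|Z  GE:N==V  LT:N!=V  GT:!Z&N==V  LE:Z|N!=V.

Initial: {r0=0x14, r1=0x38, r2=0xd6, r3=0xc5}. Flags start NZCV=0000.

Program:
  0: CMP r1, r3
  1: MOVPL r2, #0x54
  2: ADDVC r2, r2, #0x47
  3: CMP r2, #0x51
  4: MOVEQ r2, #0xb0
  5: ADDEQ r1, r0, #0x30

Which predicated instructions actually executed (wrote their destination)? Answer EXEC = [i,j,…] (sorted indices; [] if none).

EXEC = [1,2]

0: ✓ CMP  NZCV=0000
1: ✓ MOVPL  r2←0x54
2: ✓ ADDVC  r2←0x9b
3: ✓ CMP  NZCV=0011
4: · MOVEQ
5: · ADDEQ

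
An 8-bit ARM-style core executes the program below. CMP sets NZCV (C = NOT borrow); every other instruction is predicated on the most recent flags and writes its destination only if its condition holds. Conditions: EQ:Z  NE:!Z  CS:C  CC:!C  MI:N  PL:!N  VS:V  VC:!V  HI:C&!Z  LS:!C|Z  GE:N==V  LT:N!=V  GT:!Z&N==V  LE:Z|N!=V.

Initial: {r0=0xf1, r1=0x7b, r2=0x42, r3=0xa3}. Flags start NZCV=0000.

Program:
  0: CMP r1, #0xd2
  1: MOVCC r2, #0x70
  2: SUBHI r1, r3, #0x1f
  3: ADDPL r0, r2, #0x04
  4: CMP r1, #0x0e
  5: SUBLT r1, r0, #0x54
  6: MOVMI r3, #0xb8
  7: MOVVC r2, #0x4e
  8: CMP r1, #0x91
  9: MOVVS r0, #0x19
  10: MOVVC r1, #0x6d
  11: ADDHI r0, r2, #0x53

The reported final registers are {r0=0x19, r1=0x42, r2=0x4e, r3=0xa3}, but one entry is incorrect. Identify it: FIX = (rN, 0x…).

FIX = (r1, 0x7b)

[0] flags=1001 → (cmp)
[1] flags=1001 CC?T → r2=0x70
[2] flags=1001 HI?F → skip
[3] flags=1001 PL?F → skip
[4] flags=0010 → (cmp)
[5] flags=0010 LT?F → skip
[6] flags=0010 MI?F → skip
[7] flags=0010 VC?T → r2=0x4e
[8] flags=1001 → (cmp)
[9] flags=1001 VS?T → r0=0x19
[10] flags=1001 VC?F → skip
[11] flags=1001 HI?F → skip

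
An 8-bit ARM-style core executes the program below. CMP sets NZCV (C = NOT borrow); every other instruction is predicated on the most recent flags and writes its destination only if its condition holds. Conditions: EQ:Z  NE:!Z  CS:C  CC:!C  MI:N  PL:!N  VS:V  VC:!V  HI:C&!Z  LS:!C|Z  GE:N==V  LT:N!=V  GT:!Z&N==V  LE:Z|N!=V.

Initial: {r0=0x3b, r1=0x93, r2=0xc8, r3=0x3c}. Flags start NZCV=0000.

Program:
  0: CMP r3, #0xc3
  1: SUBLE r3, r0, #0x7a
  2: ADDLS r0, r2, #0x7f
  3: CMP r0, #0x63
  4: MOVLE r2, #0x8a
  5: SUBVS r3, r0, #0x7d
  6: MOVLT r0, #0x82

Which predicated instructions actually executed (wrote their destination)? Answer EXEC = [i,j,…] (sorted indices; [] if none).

EXEC = [2,4,6]

[0] flags=0000 → (cmp)
[1] flags=0000 LE?F → skip
[2] flags=0000 LS?T → r0=0x47
[3] flags=1000 → (cmp)
[4] flags=1000 LE?T → r2=0x8a
[5] flags=1000 VS?F → skip
[6] flags=1000 LT?T → r0=0x82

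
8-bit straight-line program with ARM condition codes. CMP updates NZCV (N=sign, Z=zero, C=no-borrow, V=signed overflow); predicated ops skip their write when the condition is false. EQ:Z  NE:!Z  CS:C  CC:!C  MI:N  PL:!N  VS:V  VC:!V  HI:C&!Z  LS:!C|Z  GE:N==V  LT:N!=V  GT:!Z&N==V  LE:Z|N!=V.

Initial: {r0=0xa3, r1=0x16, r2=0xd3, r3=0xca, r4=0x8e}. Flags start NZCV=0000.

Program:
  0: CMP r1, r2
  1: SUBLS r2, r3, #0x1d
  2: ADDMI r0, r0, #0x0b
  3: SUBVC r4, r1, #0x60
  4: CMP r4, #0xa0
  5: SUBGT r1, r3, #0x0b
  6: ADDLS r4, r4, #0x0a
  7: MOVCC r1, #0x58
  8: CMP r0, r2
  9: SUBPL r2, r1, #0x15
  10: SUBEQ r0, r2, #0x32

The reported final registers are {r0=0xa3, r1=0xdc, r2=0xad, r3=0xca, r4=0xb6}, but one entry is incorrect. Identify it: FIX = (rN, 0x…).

0: ✓ CMP  NZCV=0000
1: ✓ SUBLS  r2←0xad
2: · ADDMI
3: ✓ SUBVC  r4←0xb6
4: ✓ CMP  NZCV=0010
5: ✓ SUBGT  r1←0xbf
6: · ADDLS
7: · MOVCC
8: ✓ CMP  NZCV=1000
9: · SUBPL
10: · SUBEQ

FIX = (r1, 0xbf)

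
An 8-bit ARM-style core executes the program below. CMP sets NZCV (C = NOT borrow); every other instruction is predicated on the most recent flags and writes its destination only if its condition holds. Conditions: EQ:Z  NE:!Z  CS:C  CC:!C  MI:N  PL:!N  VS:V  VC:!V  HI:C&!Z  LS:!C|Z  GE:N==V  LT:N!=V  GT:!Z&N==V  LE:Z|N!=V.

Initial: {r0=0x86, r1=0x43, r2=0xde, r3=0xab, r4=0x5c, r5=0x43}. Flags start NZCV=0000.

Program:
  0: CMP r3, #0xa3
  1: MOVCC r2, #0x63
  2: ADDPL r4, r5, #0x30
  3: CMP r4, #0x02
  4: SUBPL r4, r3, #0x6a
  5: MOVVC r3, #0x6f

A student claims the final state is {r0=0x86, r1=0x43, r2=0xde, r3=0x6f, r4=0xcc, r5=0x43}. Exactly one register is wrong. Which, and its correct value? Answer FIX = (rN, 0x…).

FIX = (r4, 0x41)

0: ✓ CMP  NZCV=0010
1: · MOVCC
2: ✓ ADDPL  r4←0x73
3: ✓ CMP  NZCV=0010
4: ✓ SUBPL  r4←0x41
5: ✓ MOVVC  r3←0x6f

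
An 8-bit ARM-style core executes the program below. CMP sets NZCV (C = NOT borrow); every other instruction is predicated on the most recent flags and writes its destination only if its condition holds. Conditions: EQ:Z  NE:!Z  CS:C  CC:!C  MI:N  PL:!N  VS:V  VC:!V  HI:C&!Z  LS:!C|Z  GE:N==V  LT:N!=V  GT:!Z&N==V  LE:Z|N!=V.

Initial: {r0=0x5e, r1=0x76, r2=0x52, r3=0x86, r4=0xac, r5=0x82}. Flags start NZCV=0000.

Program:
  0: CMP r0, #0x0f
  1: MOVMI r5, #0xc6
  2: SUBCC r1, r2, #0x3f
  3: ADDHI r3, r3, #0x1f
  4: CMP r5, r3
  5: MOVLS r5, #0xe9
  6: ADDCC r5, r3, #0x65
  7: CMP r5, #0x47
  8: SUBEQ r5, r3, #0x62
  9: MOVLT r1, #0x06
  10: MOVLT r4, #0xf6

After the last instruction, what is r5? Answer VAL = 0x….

[0] flags=0010 → (cmp)
[1] flags=0010 MI?F → skip
[2] flags=0010 CC?F → skip
[3] flags=0010 HI?T → r3=0xa5
[4] flags=1000 → (cmp)
[5] flags=1000 LS?T → r5=0xe9
[6] flags=1000 CC?T → r5=0x0a
[7] flags=1000 → (cmp)
[8] flags=1000 EQ?F → skip
[9] flags=1000 LT?T → r1=0x06
[10] flags=1000 LT?T → r4=0xf6

VAL = 0x0a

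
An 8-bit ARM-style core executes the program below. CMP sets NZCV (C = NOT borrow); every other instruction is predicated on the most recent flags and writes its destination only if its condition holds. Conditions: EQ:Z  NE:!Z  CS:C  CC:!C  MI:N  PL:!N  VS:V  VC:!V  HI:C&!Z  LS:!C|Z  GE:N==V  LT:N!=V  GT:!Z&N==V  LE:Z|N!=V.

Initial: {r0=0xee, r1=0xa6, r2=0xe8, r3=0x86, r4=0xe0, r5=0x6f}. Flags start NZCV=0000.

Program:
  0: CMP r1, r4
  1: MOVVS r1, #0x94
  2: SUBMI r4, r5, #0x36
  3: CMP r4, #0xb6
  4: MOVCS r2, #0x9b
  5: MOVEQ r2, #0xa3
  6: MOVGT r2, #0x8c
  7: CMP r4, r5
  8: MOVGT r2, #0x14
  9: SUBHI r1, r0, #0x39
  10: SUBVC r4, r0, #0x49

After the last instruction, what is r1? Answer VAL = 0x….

0: ✓ CMP  NZCV=1000
1: · MOVVS
2: ✓ SUBMI  r4←0x39
3: ✓ CMP  NZCV=1001
4: · MOVCS
5: · MOVEQ
6: ✓ MOVGT  r2←0x8c
7: ✓ CMP  NZCV=1000
8: · MOVGT
9: · SUBHI
10: ✓ SUBVC  r4←0xa5

VAL = 0xa6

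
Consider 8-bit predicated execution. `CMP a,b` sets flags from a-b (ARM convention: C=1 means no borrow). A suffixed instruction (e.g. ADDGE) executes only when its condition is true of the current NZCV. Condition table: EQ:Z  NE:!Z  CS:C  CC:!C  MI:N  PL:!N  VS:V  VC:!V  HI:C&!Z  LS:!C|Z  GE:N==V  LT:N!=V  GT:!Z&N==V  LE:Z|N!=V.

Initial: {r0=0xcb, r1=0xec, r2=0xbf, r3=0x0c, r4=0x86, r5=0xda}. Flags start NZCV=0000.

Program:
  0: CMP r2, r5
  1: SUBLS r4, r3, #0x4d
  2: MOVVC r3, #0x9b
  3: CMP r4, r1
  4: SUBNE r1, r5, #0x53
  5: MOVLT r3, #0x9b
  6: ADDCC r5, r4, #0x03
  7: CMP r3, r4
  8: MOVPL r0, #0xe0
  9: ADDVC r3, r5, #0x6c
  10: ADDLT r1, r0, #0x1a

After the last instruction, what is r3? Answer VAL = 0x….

0: ✓ CMP  NZCV=1000
1: ✓ SUBLS  r4←0xbf
2: ✓ MOVVC  r3←0x9b
3: ✓ CMP  NZCV=1000
4: ✓ SUBNE  r1←0x87
5: ✓ MOVLT  r3←0x9b
6: ✓ ADDCC  r5←0xc2
7: ✓ CMP  NZCV=1000
8: · MOVPL
9: ✓ ADDVC  r3←0x2e
10: ✓ ADDLT  r1←0xe5

VAL = 0x2e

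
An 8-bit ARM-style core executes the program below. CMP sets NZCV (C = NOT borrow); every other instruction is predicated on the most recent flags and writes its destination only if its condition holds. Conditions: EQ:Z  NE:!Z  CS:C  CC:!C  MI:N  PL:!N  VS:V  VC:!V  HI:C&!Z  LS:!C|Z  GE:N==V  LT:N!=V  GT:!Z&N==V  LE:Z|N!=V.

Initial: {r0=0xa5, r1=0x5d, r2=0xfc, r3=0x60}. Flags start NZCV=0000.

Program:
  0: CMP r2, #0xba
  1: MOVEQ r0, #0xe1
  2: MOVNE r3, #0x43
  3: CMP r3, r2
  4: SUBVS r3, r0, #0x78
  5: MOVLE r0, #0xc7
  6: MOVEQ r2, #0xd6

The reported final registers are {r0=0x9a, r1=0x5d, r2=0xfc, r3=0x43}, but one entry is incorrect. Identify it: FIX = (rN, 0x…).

FIX = (r0, 0xa5)

0: ✓ CMP  NZCV=0010
1: · MOVEQ
2: ✓ MOVNE  r3←0x43
3: ✓ CMP  NZCV=0000
4: · SUBVS
5: · MOVLE
6: · MOVEQ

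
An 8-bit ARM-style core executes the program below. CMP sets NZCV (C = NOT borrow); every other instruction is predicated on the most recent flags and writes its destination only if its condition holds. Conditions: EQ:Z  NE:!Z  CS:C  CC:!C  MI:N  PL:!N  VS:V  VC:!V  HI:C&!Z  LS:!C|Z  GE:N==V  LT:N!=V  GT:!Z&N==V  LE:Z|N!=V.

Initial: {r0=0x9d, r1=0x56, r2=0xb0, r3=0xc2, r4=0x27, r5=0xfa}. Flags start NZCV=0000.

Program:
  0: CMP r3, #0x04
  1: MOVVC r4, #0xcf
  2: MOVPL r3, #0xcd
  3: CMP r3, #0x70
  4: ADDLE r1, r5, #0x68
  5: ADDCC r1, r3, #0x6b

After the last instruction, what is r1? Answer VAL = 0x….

VAL = 0x62

[0] flags=1010 → (cmp)
[1] flags=1010 VC?T → r4=0xcf
[2] flags=1010 PL?F → skip
[3] flags=0011 → (cmp)
[4] flags=0011 LE?T → r1=0x62
[5] flags=0011 CC?F → skip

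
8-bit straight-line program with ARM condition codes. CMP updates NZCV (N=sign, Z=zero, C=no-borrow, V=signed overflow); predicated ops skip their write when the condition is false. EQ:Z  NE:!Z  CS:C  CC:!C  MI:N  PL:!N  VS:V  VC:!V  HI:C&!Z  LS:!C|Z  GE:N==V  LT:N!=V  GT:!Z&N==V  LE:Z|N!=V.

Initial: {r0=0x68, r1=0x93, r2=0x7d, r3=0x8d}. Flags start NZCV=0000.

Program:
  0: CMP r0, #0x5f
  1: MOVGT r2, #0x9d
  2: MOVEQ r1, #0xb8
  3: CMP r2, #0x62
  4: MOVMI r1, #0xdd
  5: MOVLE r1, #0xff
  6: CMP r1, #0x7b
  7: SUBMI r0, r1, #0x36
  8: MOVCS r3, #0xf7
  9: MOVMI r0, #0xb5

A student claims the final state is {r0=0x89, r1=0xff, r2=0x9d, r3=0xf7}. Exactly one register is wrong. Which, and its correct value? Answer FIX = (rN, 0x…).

FIX = (r0, 0xb5)

0: ✓ CMP  NZCV=0010
1: ✓ MOVGT  r2←0x9d
2: · MOVEQ
3: ✓ CMP  NZCV=0011
4: · MOVMI
5: ✓ MOVLE  r1←0xff
6: ✓ CMP  NZCV=1010
7: ✓ SUBMI  r0←0xc9
8: ✓ MOVCS  r3←0xf7
9: ✓ MOVMI  r0←0xb5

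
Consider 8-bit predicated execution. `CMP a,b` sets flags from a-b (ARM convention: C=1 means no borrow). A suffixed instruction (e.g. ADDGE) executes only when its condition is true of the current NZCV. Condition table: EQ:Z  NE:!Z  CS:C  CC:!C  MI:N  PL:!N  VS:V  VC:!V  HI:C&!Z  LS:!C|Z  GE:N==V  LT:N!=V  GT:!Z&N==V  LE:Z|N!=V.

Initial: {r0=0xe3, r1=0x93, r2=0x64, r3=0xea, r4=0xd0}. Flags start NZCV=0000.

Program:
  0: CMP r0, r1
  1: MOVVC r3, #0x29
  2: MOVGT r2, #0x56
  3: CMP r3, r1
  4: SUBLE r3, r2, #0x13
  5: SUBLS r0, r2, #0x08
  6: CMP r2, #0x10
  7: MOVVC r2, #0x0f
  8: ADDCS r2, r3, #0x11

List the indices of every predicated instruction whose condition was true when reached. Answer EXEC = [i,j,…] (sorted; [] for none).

EXEC = [1,2,5,7,8]

[0] flags=0010 → (cmp)
[1] flags=0010 VC?T → r3=0x29
[2] flags=0010 GT?T → r2=0x56
[3] flags=1001 → (cmp)
[4] flags=1001 LE?F → skip
[5] flags=1001 LS?T → r0=0x4e
[6] flags=0010 → (cmp)
[7] flags=0010 VC?T → r2=0x0f
[8] flags=0010 CS?T → r2=0x3a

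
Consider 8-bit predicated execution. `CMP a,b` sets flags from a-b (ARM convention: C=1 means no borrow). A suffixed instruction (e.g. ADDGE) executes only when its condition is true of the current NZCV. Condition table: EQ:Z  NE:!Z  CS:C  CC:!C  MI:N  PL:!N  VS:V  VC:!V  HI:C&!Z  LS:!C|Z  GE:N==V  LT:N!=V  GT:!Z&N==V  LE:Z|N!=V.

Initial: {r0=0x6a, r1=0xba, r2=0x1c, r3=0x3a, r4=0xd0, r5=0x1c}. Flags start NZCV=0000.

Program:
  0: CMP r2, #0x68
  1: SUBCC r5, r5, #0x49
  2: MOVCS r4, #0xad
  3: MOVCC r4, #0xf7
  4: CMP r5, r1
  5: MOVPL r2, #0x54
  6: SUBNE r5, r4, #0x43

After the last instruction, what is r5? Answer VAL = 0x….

[0] flags=1000 → (cmp)
[1] flags=1000 CC?T → r5=0xd3
[2] flags=1000 CS?F → skip
[3] flags=1000 CC?T → r4=0xf7
[4] flags=0010 → (cmp)
[5] flags=0010 PL?T → r2=0x54
[6] flags=0010 NE?T → r5=0xb4

VAL = 0xb4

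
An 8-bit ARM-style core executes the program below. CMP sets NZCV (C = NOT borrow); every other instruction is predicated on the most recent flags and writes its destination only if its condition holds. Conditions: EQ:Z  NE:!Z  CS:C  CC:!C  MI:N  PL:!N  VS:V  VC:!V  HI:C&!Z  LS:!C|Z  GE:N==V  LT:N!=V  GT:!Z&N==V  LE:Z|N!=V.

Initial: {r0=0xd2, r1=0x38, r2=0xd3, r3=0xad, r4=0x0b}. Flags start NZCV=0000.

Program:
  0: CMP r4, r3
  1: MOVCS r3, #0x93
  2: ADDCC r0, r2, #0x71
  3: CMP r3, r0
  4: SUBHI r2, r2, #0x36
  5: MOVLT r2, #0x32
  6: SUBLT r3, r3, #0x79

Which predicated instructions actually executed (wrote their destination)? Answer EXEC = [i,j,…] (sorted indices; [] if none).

EXEC = [2,4,5,6]

[0] flags=0000 → (cmp)
[1] flags=0000 CS?F → skip
[2] flags=0000 CC?T → r0=0x44
[3] flags=0011 → (cmp)
[4] flags=0011 HI?T → r2=0x9d
[5] flags=0011 LT?T → r2=0x32
[6] flags=0011 LT?T → r3=0x34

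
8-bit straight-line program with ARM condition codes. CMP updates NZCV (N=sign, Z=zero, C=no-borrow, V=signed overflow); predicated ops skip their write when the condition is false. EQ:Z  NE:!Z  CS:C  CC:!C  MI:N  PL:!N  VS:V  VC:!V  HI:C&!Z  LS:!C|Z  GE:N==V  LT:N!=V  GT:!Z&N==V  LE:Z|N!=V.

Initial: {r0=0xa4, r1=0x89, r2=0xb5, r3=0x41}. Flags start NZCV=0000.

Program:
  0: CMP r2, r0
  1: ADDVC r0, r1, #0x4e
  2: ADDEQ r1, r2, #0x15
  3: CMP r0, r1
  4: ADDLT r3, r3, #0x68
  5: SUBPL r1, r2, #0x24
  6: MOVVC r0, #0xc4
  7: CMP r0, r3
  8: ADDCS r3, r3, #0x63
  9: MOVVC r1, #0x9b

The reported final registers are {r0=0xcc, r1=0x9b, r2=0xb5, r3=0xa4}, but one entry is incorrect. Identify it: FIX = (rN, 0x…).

[0] flags=0010 → (cmp)
[1] flags=0010 VC?T → r0=0xd7
[2] flags=0010 EQ?F → skip
[3] flags=0010 → (cmp)
[4] flags=0010 LT?F → skip
[5] flags=0010 PL?T → r1=0x91
[6] flags=0010 VC?T → r0=0xc4
[7] flags=1010 → (cmp)
[8] flags=1010 CS?T → r3=0xa4
[9] flags=1010 VC?T → r1=0x9b

FIX = (r0, 0xc4)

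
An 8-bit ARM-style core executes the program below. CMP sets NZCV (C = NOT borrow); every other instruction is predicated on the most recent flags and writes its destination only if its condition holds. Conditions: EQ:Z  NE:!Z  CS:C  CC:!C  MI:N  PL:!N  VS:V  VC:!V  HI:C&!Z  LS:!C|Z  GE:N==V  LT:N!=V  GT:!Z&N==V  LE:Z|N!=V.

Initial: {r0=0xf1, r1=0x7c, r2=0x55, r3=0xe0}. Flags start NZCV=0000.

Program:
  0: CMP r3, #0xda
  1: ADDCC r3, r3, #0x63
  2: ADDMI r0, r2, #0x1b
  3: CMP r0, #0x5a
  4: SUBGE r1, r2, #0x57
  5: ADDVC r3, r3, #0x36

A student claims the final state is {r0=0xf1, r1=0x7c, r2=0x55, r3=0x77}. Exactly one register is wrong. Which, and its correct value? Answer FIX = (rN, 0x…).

FIX = (r3, 0x16)

[0] flags=0010 → (cmp)
[1] flags=0010 CC?F → skip
[2] flags=0010 MI?F → skip
[3] flags=1010 → (cmp)
[4] flags=1010 GE?F → skip
[5] flags=1010 VC?T → r3=0x16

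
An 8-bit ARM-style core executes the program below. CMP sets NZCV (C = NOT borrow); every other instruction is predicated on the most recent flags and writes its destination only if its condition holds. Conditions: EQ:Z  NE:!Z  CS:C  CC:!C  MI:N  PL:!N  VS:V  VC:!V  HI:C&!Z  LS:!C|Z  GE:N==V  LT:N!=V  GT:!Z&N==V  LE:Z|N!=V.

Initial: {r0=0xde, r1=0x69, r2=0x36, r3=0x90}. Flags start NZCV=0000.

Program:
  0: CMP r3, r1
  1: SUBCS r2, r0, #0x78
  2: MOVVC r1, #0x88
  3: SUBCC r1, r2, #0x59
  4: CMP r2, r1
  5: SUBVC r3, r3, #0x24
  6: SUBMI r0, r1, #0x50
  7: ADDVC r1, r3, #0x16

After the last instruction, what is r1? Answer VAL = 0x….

VAL = 0x82

[0] flags=0011 → (cmp)
[1] flags=0011 CS?T → r2=0x66
[2] flags=0011 VC?F → skip
[3] flags=0011 CC?F → skip
[4] flags=1000 → (cmp)
[5] flags=1000 VC?T → r3=0x6c
[6] flags=1000 MI?T → r0=0x19
[7] flags=1000 VC?T → r1=0x82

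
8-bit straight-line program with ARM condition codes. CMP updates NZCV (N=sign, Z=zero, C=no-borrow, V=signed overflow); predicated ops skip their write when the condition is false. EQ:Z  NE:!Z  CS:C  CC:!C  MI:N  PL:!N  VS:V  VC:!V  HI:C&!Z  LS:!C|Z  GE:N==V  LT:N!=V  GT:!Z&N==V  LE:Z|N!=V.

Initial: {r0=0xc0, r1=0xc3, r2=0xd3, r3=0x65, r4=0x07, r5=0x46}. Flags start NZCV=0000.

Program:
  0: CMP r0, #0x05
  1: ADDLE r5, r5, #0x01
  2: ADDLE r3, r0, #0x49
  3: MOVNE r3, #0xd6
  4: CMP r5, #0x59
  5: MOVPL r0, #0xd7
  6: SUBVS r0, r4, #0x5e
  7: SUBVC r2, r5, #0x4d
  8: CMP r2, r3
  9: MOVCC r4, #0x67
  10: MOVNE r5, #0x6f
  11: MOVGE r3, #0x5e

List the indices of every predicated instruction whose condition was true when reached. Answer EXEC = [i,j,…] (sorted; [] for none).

EXEC = [1,2,3,7,10,11]

0: ✓ CMP  NZCV=1010
1: ✓ ADDLE  r5←0x47
2: ✓ ADDLE  r3←0x09
3: ✓ MOVNE  r3←0xd6
4: ✓ CMP  NZCV=1000
5: · MOVPL
6: · SUBVS
7: ✓ SUBVC  r2←0xfa
8: ✓ CMP  NZCV=0010
9: · MOVCC
10: ✓ MOVNE  r5←0x6f
11: ✓ MOVGE  r3←0x5e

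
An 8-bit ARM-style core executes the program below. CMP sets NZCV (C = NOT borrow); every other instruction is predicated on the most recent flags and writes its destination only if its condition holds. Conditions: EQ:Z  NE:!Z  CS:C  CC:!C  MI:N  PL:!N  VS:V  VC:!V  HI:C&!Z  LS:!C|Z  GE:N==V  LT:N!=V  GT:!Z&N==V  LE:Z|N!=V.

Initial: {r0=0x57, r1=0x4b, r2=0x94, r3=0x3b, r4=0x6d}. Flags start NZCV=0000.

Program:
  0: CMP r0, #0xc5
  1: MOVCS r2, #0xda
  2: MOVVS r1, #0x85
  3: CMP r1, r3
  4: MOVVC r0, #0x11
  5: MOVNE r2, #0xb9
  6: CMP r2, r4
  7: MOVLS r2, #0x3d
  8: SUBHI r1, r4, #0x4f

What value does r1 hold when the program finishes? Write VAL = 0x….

VAL = 0x1e

0: ✓ CMP  NZCV=1001
1: · MOVCS
2: ✓ MOVVS  r1←0x85
3: ✓ CMP  NZCV=0011
4: · MOVVC
5: ✓ MOVNE  r2←0xb9
6: ✓ CMP  NZCV=0011
7: · MOVLS
8: ✓ SUBHI  r1←0x1e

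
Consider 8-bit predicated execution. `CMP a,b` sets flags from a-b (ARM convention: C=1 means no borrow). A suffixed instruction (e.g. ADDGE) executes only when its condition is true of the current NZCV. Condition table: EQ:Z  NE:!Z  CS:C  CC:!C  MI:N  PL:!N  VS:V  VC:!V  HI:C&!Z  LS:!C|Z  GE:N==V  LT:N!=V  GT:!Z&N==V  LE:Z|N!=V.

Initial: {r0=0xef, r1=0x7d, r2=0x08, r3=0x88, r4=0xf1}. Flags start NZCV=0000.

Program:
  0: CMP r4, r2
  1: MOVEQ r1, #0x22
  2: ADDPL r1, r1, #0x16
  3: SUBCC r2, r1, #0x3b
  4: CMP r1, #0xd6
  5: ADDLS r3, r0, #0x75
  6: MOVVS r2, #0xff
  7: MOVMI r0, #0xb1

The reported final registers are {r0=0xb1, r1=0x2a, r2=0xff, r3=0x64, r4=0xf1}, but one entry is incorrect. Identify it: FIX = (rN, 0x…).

FIX = (r1, 0x7d)

[0] flags=1010 → (cmp)
[1] flags=1010 EQ?F → skip
[2] flags=1010 PL?F → skip
[3] flags=1010 CC?F → skip
[4] flags=1001 → (cmp)
[5] flags=1001 LS?T → r3=0x64
[6] flags=1001 VS?T → r2=0xff
[7] flags=1001 MI?T → r0=0xb1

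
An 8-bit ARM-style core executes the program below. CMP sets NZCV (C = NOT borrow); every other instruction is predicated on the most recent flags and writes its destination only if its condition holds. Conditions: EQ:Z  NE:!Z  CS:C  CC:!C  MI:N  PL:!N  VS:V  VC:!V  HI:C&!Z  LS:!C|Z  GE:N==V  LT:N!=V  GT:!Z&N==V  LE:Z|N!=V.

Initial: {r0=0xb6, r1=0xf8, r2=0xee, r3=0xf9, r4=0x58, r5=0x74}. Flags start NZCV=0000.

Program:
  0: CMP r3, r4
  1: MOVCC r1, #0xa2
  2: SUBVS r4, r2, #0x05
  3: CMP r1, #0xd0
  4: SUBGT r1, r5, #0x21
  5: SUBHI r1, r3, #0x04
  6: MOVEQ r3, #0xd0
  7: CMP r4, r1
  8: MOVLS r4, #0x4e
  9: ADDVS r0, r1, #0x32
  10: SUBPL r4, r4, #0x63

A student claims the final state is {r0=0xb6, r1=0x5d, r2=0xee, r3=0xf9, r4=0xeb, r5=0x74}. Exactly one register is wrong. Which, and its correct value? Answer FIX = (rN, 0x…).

FIX = (r1, 0xf5)

0: ✓ CMP  NZCV=1010
1: · MOVCC
2: · SUBVS
3: ✓ CMP  NZCV=0010
4: ✓ SUBGT  r1←0x53
5: ✓ SUBHI  r1←0xf5
6: · MOVEQ
7: ✓ CMP  NZCV=0000
8: ✓ MOVLS  r4←0x4e
9: · ADDVS
10: ✓ SUBPL  r4←0xeb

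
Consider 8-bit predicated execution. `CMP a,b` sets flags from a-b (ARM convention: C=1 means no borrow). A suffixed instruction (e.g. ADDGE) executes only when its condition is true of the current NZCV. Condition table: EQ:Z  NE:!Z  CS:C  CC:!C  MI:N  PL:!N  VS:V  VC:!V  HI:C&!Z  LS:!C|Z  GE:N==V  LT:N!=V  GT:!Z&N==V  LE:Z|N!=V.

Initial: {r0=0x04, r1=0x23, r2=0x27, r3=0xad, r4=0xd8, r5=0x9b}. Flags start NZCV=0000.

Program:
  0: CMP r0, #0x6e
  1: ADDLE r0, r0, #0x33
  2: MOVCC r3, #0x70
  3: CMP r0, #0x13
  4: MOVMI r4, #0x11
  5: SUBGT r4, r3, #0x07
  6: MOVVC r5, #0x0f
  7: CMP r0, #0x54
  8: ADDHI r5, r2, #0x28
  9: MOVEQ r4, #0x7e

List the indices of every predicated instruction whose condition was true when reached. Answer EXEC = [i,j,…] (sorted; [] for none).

EXEC = [1,2,5,6]

[0] flags=1000 → (cmp)
[1] flags=1000 LE?T → r0=0x37
[2] flags=1000 CC?T → r3=0x70
[3] flags=0010 → (cmp)
[4] flags=0010 MI?F → skip
[5] flags=0010 GT?T → r4=0x69
[6] flags=0010 VC?T → r5=0x0f
[7] flags=1000 → (cmp)
[8] flags=1000 HI?F → skip
[9] flags=1000 EQ?F → skip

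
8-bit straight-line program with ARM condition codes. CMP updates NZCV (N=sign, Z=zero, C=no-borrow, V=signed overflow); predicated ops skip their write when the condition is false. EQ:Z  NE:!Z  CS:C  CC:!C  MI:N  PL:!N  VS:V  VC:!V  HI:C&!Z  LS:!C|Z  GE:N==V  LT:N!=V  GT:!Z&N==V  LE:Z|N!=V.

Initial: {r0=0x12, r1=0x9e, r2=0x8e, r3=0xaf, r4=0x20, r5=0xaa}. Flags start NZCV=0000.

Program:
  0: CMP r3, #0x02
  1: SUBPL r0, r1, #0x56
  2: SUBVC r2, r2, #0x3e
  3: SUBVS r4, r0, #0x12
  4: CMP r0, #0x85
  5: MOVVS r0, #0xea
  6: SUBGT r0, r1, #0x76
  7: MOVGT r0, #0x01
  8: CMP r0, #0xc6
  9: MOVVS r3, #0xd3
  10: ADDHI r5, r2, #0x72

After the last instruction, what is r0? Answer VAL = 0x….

[0] flags=1010 → (cmp)
[1] flags=1010 PL?F → skip
[2] flags=1010 VC?T → r2=0x50
[3] flags=1010 VS?F → skip
[4] flags=1001 → (cmp)
[5] flags=1001 VS?T → r0=0xea
[6] flags=1001 GT?T → r0=0x28
[7] flags=1001 GT?T → r0=0x01
[8] flags=0000 → (cmp)
[9] flags=0000 VS?F → skip
[10] flags=0000 HI?F → skip

VAL = 0x01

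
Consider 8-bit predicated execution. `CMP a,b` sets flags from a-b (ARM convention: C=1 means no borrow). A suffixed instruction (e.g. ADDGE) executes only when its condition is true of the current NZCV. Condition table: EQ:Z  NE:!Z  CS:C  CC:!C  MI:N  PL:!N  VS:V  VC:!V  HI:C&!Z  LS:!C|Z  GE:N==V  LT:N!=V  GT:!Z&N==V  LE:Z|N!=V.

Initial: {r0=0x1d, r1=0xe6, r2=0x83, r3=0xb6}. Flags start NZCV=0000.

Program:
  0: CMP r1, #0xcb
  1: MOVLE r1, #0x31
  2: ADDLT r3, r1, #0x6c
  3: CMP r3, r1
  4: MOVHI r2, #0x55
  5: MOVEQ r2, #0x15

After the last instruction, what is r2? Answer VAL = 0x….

0: ✓ CMP  NZCV=0010
1: · MOVLE
2: · ADDLT
3: ✓ CMP  NZCV=1000
4: · MOVHI
5: · MOVEQ

VAL = 0x83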